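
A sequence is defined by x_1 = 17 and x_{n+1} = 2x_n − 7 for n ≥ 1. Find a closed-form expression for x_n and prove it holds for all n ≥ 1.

Claim: x_n = 5·2^n + 7.

Base case: x_1 = 17, and 5·2^1 + 7 = 10 + 7 = 17.
Assume x_j = 5·2^j + 7 for some j ≥ 1.
Then x_{j+1} = 2x_j − 7 = 2·(5·2^j + 7) − 7 = 10·2^j + 14 − 7 = 5·2^{j+1} + 7.
So the formula holds for j+1, and by induction x_n = 5·2^n + 7 for all n ≥ 1.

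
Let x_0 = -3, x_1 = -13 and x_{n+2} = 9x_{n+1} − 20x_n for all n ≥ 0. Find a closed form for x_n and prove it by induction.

Claim: x_n = -5^n − 2·4^n.

Base cases: x_0 = -3 and -5^0 − 2·4^0 = -3; x_1 = -13 and -5^1 − 2·4^1 = -13.
Assume x_j = -5^j − 2·4^j for all 0 ≤ j ≤ m, where m ≥ 1.
Then x_{m+1} = 9x_m − 20x_{m−1} = 9·(-5^m − 2·4^m) − 20·(-5^{m−1} − 2·4^{m−1}) = -(9·5 − 20)5^{m−1} − 2·(9·4 − 20)4^{m−1} = -25·5^{m−1} − 32·4^{m−1} = -5^{m+1} − 2·4^{m+1}.
By strong induction, x_n = -5^n − 2·4^n for all n ≥ 0.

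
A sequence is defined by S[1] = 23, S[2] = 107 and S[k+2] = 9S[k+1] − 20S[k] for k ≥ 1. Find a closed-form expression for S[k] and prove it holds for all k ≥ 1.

Claim: S[k] = 3·5^k + 2·4^k.

Base cases: S[1] = 23 and 3·5^1 + 2·4^1 = 23; S[2] = 107 and 3·5^2 + 2·4^2 = 107.
Assume S[i] = 3·5^i + 2·4^i for all 1 ≤ i ≤ j, where j ≥ 2.
Then S[j+1] = 9S[j] − 20S[j−1] = 9·(3·5^j + 2·4^j) − 20·(3·5^{j−1} + 2·4^{j−1}) = 3·(9·5 − 20)5^{j−1} + 2·(9·4 − 20)4^{j−1} = 75·5^{j−1} + 32·4^{j−1} = 3·5^{j+1} + 2·4^{j+1}.
This completes the inductive step, so S[k] = 3·5^k + 2·4^k for all k ≥ 1.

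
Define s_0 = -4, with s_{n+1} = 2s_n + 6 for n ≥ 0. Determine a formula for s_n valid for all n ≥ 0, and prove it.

Claim: s_n = 2^{n+1} − 6.

Base case: s_0 = -4, and 2^{0+1} − 6 = 2 − 6 = -4.
Assume s_m = 2^{m+1} − 6 for some m ≥ 0.
Then s_{m+1} = 2s_m + 6 = 2·(2^{m+1} − 6) + 6 = 2^{m+2} − 12 + 6 = 2^{m+2} − 6.
This completes the inductive step, so s_n = 2^{n+1} − 6 for all n ≥ 0.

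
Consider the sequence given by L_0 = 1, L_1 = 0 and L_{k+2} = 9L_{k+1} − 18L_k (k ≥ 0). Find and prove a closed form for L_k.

Claim: L_k = -6^k + 2·3^k.

Base cases: L_0 = 1 and -6^0 + 2·3^0 = 1; L_1 = 0 and -6^1 + 2·3^1 = 0.
Assume L_j = -6^j + 2·3^j for all 0 ≤ j ≤ m, where m ≥ 1.
Then L_{m+1} = 9L_m − 18L_{m−1} = 9·(-6^m + 2·3^m) − 18·(-6^{m−1} + 2·3^{m−1}) = -(9·6 − 18)6^{m−1} + 2·(9·3 − 18)3^{m−1} = -36·6^{m−1} + 18·3^{m−1} = -6^{m+1} + 2·3^{m+1}.
Hence L_k = -6^k + 2·3^k for every k ≥ 0, by strong induction.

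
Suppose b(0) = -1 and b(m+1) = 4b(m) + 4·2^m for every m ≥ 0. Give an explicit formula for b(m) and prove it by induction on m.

Claim: b(m) = 4^m − 2·2^m.

Base case: b(0) = -1, and 4^0 − 2·2^0 = 1 − 2 = -1.
Assume b(k) = 4^k − 2·2^k for some k ≥ 0.
Then b(k+1) = 4b(k) + 4·2^k = 4·(4^k − 2·2^k) + 4·2^k = 4^{k+1} − 8·2^k + 4·2^k = 4^{k+1} − 4·2^k = 4^{k+1} − 2·2^{k+1}.
This completes the inductive step, so b(m) = 4^m − 2·2^m for all m ≥ 0.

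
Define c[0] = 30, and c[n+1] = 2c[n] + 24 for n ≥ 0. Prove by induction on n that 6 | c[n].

Base case: c[0] = 30 = 6·5, so 6 | c[0].
Assume 6 | c[r], so c[r] = 6t for some integer t.
Then c[r+1] = 2c[r] + 24 = 2·(6t) + 24 = 6(2t + 4), so 6 | c[r+1].
By induction, 6 | c[n] for all n ≥ 0.

6 | c[n]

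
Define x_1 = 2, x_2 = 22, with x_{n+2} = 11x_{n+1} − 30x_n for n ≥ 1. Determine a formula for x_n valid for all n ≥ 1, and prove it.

Claim: x_n = 2·6^n − 2·5^n.

Base cases: x_1 = 2 and 2·6^1 − 2·5^1 = 2; x_2 = 22 and 2·6^2 − 2·5^2 = 22.
Assume x_j = 2·6^j − 2·5^j for all 1 ≤ j ≤ k, where k ≥ 2.
Then x_{k+1} = 11x_k − 30x_{k−1} = 11·(2·6^k − 2·5^k) − 30·(2·6^{k−1} − 2·5^{k−1}) = 2·(11·6 − 30)6^{k−1} − 2·(11·5 − 30)5^{k−1} = 72·6^{k−1} − 50·5^{k−1} = 2·6^{k+1} − 2·5^{k+1}.
So the formula holds for k+1, and by strong induction x_n = 2·6^n − 2·5^n for all n ≥ 1.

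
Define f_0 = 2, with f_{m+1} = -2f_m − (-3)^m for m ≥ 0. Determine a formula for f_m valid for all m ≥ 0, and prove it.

Claim: f_m = (-2)^m + (-3)^m.

Base case: f_0 = 2, and (-2)^0 + (-3)^0 = 1 + 1 = 2.
Assume f_k = (-2)^k + (-3)^k for some k ≥ 0.
Then f_{k+1} = -2f_k − (-3)^k = -2·((-2)^k + (-3)^k) − (-3)^k = (-2)^{k+1} − 2·(-3)^k − (-3)^k = (-2)^{k+1} − 3·(-3)^k = (-2)^{k+1} + (-3)^{k+1}.
Hence f_m = (-2)^m + (-3)^m for every m ≥ 0, by induction.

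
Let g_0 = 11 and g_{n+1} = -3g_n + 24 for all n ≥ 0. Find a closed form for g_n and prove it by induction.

Claim: g_n = 5·(-3)^n + 6.

Base case: g_0 = 11, and 5·(-3)^0 + 6 = 5 + 6 = 11.
Assume g_m = 5·(-3)^m + 6 for some m ≥ 0.
Then g_{m+1} = -3g_m + 24 = -3·(5·(-3)^m + 6) + 24 = -15·(-3)^m − 18 + 24 = 5·(-3)^{m+1} + 6.
This completes the inductive step, so g_n = 5·(-3)^n + 6 for all n ≥ 0.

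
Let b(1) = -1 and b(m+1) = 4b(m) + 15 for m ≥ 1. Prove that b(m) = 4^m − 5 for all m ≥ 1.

Base case: b(1) = -1, and 4^1 − 5 = 4 − 5 = -1.
Assume b(j) = 4^j − 5 for some j ≥ 1.
Then b(j+1) = 4b(j) + 15 = 4·(4^j − 5) + 15 = 4^{j+1} − 20 + 15 = 4^{j+1} − 5.
So the formula holds for j+1, and by induction b(m) = 4^m − 5 for all m ≥ 1.

b(m) = 4^m − 5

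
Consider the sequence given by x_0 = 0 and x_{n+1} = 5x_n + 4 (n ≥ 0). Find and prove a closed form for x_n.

Claim: x_n = 5^n − 1.

Base case: x_0 = 0, and 5^0 − 1 = 1 − 1 = 0.
Assume x_j = 5^j − 1 for some j ≥ 0.
Then x_{j+1} = 5x_j + 4 = 5·(5^j − 1) + 4 = 5^{j+1} − 5 + 4 = 5^{j+1} − 1.
This completes the inductive step, so x_n = 5^n − 1 for all n ≥ 0.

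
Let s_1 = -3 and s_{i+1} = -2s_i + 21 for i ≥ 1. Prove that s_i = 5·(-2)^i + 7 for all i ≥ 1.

Base case: s_1 = -3, and 5·(-2)^1 + 7 = -10 + 7 = -3.
Assume s_m = 5·(-2)^m + 7 for some m ≥ 1.
Then s_{m+1} = -2s_m + 21 = -2·(5·(-2)^m + 7) + 21 = -10·(-2)^m − 14 + 21 = 5·(-2)^{m+1} + 7.
Hence s_i = 5·(-2)^i + 7 for every i ≥ 1, by induction.

s_i = 5·(-2)^i + 7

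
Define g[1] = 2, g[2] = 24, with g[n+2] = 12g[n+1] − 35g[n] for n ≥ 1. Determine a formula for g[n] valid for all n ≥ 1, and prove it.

Claim: g[n] = 7^n − 5^n.

Base cases: g[1] = 2 and 7^1 − 5^1 = 2; g[2] = 24 and 7^2 − 5^2 = 24.
Assume g[j] = 7^j − 5^j for all 1 ≤ j ≤ k, where k ≥ 2.
Then g[k+1] = 12g[k] − 35g[k−1] = 12·(7^k − 5^k) − 35·(7^{k−1} − 5^{k−1}) = (12·7 − 35)7^{k−1} − (12·5 − 35)5^{k−1} = 49·7^{k−1} − 25·5^{k−1} = 7^{k+1} − 5^{k+1}.
So the formula holds for k+1, and by strong induction g[n] = 7^n − 5^n for all n ≥ 1.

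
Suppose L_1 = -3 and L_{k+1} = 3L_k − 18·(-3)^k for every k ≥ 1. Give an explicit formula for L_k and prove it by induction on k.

Claim: L_k = 2·3^k + 3·(-3)^k.

Base case: L_1 = -3, and 2·3^1 + 3·(-3)^1 = 6 − 9 = -3.
Assume L_r = 2·3^r + 3·(-3)^r for some r ≥ 1.
Then L_{r+1} = 3L_r − 18·(-3)^r = 3·(2·3^r + 3·(-3)^r) − 18·(-3)^r = 2·3^{r+1} + 9·(-3)^r − 18·(-3)^r = 2·3^{r+1} − 9·(-3)^r = 2·3^{r+1} + 3·(-3)^{r+1}.
Hence L_k = 2·3^k + 3·(-3)^k for every k ≥ 1, by induction.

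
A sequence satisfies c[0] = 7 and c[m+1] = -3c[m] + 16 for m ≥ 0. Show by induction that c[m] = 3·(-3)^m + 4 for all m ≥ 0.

Base case: c[0] = 7, and 3·(-3)^0 + 4 = 3 + 4 = 7.
Assume c[k] = 3·(-3)^k + 4 for some k ≥ 0.
Then c[k+1] = -3c[k] + 16 = -3·(3·(-3)^k + 4) + 16 = -9·(-3)^k − 12 + 16 = 3·(-3)^{k+1} + 4.
This completes the inductive step, so c[m] = 3·(-3)^m + 4 for all m ≥ 0.

c[m] = 3·(-3)^m + 4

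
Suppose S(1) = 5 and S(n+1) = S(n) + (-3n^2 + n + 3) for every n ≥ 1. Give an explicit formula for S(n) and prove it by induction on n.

Claim: S(n) = -n^3 + 2n^2 + 2n + 2.

Base case: S(1) = 5, and -1^3 + 2·1^2 + 2·1 + 2 = 5.
Assume S(r) = -r^3 + 2r^2 + 2r + 2.
Then S(r+1) = S(r) + (-3r^2 + r + 3) = (-r^3 + 2r^2 + 2r + 2) + (-3r^2 + r + 3) = -r^3 − r^2 + 3r + 5,
and -(r+1)^3 + 2·(r+1)^2 + 2·(r+1) + 2 = -r^3 − r^2 + 3r + 5.
This completes the inductive step, so S(n) = -n^3 + 2n^2 + 2n + 2 for all n ≥ 1.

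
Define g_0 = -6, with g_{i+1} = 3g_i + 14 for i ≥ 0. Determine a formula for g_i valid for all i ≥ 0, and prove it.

Claim: g_i = 3^i − 7.

Base case: g_0 = -6, and 3^0 − 7 = 1 − 7 = -6.
Assume g_r = 3^r − 7 for some r ≥ 0.
Then g_{r+1} = 3g_r + 14 = 3·(3^r − 7) + 14 = 3^{r+1} − 21 + 14 = 3^{r+1} − 7.
Hence g_i = 3^i − 7 for every i ≥ 0, by induction.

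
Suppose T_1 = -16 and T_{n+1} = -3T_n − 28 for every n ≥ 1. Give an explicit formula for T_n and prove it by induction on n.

Claim: T_n = 3·(-3)^n − 7.

Base case: T_1 = -16, and 3·(-3)^1 − 7 = -9 − 7 = -16.
Assume T_r = 3·(-3)^r − 7 for some r ≥ 1.
Then T_{r+1} = -3T_r − 28 = -3·(3·(-3)^r − 7) − 28 = -9·(-3)^r + 21 − 28 = 3·(-3)^{r+1} − 7.
This completes the inductive step, so T_n = 3·(-3)^n − 7 for all n ≥ 1.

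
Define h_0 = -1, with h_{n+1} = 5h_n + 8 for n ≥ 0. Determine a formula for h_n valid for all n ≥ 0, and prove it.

Claim: h_n = 5^n − 2.

Base case: h_0 = -1, and 5^0 − 2 = 1 − 2 = -1.
Assume h_j = 5^j − 2 for some j ≥ 0.
Then h_{j+1} = 5h_j + 8 = 5·(5^j − 2) + 8 = 5^{j+1} − 10 + 8 = 5^{j+1} − 2.
By induction, h_n = 5^n − 2 for all n ≥ 0.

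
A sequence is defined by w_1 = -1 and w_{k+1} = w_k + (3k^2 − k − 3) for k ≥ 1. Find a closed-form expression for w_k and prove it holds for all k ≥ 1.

Claim: w_k = k^3 − 2k^2 − 2k + 2.

Base case: w_1 = -1, and 1^3 − 2·1^2 − 2·1 + 2 = -1.
Assume w_m = m^3 − 2m^2 − 2m + 2.
Then w_{m+1} = w_m + (3m^2 − m − 3) = (m^3 − 2m^2 − 2m + 2) + (3m^2 − m − 3) = m^3 + m^2 − 3m − 1,
and (m+1)^3 − 2·(m+1)^2 − 2·(m+1) + 2 = m^3 + m^2 − 3m − 1.
This completes the inductive step, so w_k = k^3 − 2k^2 − 2k + 2 for all k ≥ 1.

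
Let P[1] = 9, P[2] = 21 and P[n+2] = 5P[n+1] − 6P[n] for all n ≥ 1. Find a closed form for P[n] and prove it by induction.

Claim: P[n] = 3·2^n + 3^n.

Base cases: P[1] = 9 and 3·2^1 + 3^1 = 9; P[2] = 21 and 3·2^2 + 3^2 = 21.
Assume P[j] = 3·2^j + 3^j for all 1 ≤ j ≤ m, where m ≥ 2.
Then P[m+1] = 5P[m] − 6P[m−1] = 5·(3·2^m + 3^m) − 6·(3·2^{m−1} + 3^{m−1}) = 3·(5·2 − 6)2^{m−1} + (5·3 − 6)3^{m−1} = 12·2^{m−1} + 9·3^{m−1} = 3·2^{m+1} + 3^{m+1}.
This completes the inductive step, so P[n] = 3·2^n + 3^n for all n ≥ 1.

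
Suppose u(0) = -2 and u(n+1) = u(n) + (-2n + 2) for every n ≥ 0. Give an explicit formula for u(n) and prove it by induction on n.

Claim: u(n) = -n^2 + 3n − 2.

Base case: u(0) = -2, and -0^2 + 3·0 − 2 = -2.
Assume u(j) = -j^2 + 3j − 2.
Then u(j+1) = u(j) + (-2j + 2) = (-j^2 + 3j − 2) + (-2j + 2) = -j^2 + j,
and -(j+1)^2 + 3·(j+1) − 2 = -j^2 + j.
By induction, u(n) = -n^2 + 3n − 2 for all n ≥ 0.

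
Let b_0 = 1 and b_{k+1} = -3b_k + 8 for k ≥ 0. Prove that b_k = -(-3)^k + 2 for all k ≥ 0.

Base case: b_0 = 1, and -(-3)^0 + 2 = -1 + 2 = 1.
Assume b_r = -(-3)^r + 2 for some r ≥ 0.
Then b_{r+1} = -3b_r + 8 = -3·(-(-3)^r + 2) + 8 = 3·(-3)^r − 6 + 8 = -(-3)^{r+1} + 2.
So the formula holds for r+1, and by induction b_k = -(-3)^k + 2 for all k ≥ 0.

b_k = -(-3)^k + 2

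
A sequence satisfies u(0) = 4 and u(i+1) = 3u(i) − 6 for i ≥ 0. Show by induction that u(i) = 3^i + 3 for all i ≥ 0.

Base case: u(0) = 4, and 3^0 + 3 = 1 + 3 = 4.
Assume u(k) = 3^k + 3 for some k ≥ 0.
Then u(k+1) = 3u(k) − 6 = 3·(3^k + 3) − 6 = 3^{k+1} + 9 − 6 = 3^{k+1} + 3.
Hence u(i) = 3^i + 3 for every i ≥ 0, by induction.

u(i) = 3^i + 3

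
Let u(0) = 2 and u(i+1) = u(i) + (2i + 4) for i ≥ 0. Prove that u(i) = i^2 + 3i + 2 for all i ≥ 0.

Base case: u(0) = 2, and 0^2 + 3·0 + 2 = 2.
Assume u(m) = m^2 + 3m + 2.
Then u(m+1) = u(m) + (2m + 4) = (m^2 + 3m + 2) + (2m + 4) = m^2 + 5m + 6,
and (m+1)^2 + 3·(m+1) + 2 = m^2 + 5m + 6.
Hence u(i) = i^2 + 3i + 2 for every i ≥ 0, by induction.

u(i) = i^2 + 3i + 2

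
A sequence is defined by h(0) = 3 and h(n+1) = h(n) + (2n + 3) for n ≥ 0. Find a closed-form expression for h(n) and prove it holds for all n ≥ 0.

Claim: h(n) = n^2 + 2n + 3.

Base case: h(0) = 3, and 0^2 + 2·0 + 3 = 3.
Assume h(m) = m^2 + 2m + 3.
Then h(m+1) = h(m) + (2m + 3) = (m^2 + 2m + 3) + (2m + 3) = m^2 + 4m + 6,
and (m+1)^2 + 2·(m+1) + 3 = m^2 + 4m + 6.
This completes the inductive step, so h(n) = n^2 + 2n + 3 for all n ≥ 0.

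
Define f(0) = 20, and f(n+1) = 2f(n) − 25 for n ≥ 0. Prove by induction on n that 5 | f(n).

Base case: f(0) = 20 = 5·4, so 5 | f(0).
Assume 5 | f(k), so f(k) = 5t for some integer t.
Then f(k+1) = 2f(k) − 25 = 2·(5t) − 25 = 5(2t − 5), so 5 | f(k+1).
Hence 5 | f(n) for every n ≥ 0, by induction.

5 | f(n)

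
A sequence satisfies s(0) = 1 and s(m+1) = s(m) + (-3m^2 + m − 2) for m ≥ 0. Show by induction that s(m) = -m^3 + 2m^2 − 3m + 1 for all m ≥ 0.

Base case: s(0) = 1, and -0^3 + 2·0^2 − 3·0 + 1 = 1.
Assume s(k) = -k^3 + 2k^2 − 3k + 1.
Then s(k+1) = s(k) + (-3k^2 + k − 2) = (-k^3 + 2k^2 − 3k + 1) + (-3k^2 + k − 2) = -k^3 − k^2 − 2k − 1,
and -(k+1)^3 + 2·(k+1)^2 − 3·(k+1) + 1 = -k^3 − k^2 − 2k − 1.
This completes the inductive step, so s(m) = -m^3 + 2m^2 − 3m + 1 for all m ≥ 0.

s(m) = -m^3 + 2m^2 − 3m + 1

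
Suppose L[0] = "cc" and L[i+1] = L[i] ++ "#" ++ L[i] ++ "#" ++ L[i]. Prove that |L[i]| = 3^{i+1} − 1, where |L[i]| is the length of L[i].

Base case: |L[0]| = 2, and 3^{0+1} − 1 = 2.
Assume |L[k]| = 3^{k+1} − 1.
Then |L[k+1]| = 3|L[k]| + 2 = 3(3^{k+1} − 1) + 2 = 3^{k+2} − 3 + 2 = 3^{k+2} − 1.
Hence |L[i]| = 3^{i+1} − 1 for every i ≥ 0, by induction.

|L[i]| = 3^{i+1} − 1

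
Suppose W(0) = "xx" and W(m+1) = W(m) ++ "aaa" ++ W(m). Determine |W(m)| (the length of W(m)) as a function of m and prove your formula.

Claim: |W(m)| = 5·2^m − 3.

Base case: |W(0)| = 2, and 5·2^0 − 3 = 2.
Assume |W(k)| = 5·2^k − 3.
Then |W(k+1)| = |W(k)| + 3 + |W(k)| = 2|W(k)| + 3 = 2(5·2^k − 3) + 3 = 5·2^{k+1} − 6 + 3 = 5·2^{k+1} − 3.
By induction, |W(m)| = 5·2^m − 3 for all m ≥ 0.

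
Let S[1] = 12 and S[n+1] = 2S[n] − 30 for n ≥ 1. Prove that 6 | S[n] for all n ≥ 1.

Base case: S[1] = 12 = 6·2, so 6 | S[1].
Assume 6 | S[k], so S[k] = 6t for some integer t.
Then S[k+1] = 2S[k] − 30 = 2·(6t) − 30 = 6(2t − 5), so 6 | S[k+1].
By induction, 6 | S[n] for all n ≥ 1.

6 | S[n]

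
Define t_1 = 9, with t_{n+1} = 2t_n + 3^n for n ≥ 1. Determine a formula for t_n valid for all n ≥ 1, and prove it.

Claim: t_n = 3·2^n + 3^n.

Base case: t_1 = 9, and 3·2^1 + 3^1 = 6 + 3 = 9.
Assume t_r = 3·2^r + 3^r for some r ≥ 1.
Then t_{r+1} = 2t_r + 3^r = 2·(3·2^r + 3^r) + 3^r = 3·2^{r+1} + 2·3^r + 3^r = 3·2^{r+1} + 3·3^r = 3·2^{r+1} + 3^{r+1}.
So the formula holds for r+1, and by induction t_n = 3·2^n + 3^n for all n ≥ 1.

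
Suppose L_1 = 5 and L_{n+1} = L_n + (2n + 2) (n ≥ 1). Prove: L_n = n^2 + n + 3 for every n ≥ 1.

Base case: L_1 = 5, and 1^2 + 1 + 3 = 5.
Assume L_r = r^2 + r + 3.
Then L_{r+1} = L_r + (2r + 2) = (r^2 + r + 3) + (2r + 2) = r^2 + 3r + 5,
and (r+1)^2 + (r+1) + 3 = r^2 + 3r + 5.
Hence L_n = n^2 + n + 3 for every n ≥ 1, by induction.

L_n = n^2 + n + 3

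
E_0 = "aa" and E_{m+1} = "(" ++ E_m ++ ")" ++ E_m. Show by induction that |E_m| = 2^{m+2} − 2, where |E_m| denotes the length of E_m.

Base case: |E_0| = 2, and 2^{0+2} − 2 = 2.
Assume |E_j| = 2^{j+2} − 2.
Then |E_{j+1}| = 1 + |E_j| + 1 + |E_j| = 2|E_j| + 2 = 2(2^{j+2} − 2) + 2 = 2^{j+3} − 4 + 2 = 2^{j+3} − 2.
By induction, |E_m| = 2^{m+2} − 2 for all m ≥ 0.

|E_m| = 2^{m+2} − 2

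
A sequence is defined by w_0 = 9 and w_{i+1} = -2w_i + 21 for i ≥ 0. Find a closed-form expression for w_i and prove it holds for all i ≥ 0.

Claim: w_i = 2·(-2)^i + 7.

Base case: w_0 = 9, and 2·(-2)^0 + 7 = 2 + 7 = 9.
Assume w_k = 2·(-2)^k + 7 for some k ≥ 0.
Then w_{k+1} = -2w_k + 21 = -2·(2·(-2)^k + 7) + 21 = -4·(-2)^k − 14 + 21 = 2·(-2)^{k+1} + 7.
By induction, w_i = 2·(-2)^i + 7 for all i ≥ 0.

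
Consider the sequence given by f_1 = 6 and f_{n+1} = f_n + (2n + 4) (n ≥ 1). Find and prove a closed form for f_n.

Claim: f_n = n^2 + 3n + 2.

Base case: f_1 = 6, and 1^2 + 3·1 + 2 = 6.
Assume f_r = r^2 + 3r + 2.
Then f_{r+1} = f_r + (2r + 4) = (r^2 + 3r + 2) + (2r + 4) = r^2 + 5r + 6,
and (r+1)^2 + 3·(r+1) + 2 = r^2 + 5r + 6.
By induction, f_n = n^2 + 3n + 2 for all n ≥ 1.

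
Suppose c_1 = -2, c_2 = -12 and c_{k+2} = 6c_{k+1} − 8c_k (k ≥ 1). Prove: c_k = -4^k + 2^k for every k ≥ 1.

Base cases: c_1 = -2 and -4^1 + 2^1 = -2; c_2 = -12 and -4^2 + 2^2 = -12.
Assume c_j = -4^j + 2^j for all 1 ≤ j ≤ m, where m ≥ 2.
Then c_{m+1} = 6c_m − 8c_{m−1} = 6·(-4^m + 2^m) − 8·(-4^{m−1} + 2^{m−1}) = -(6·4 − 8)4^{m−1} + (6·2 − 8)2^{m−1} = -16·4^{m−1} + 4·2^{m−1} = -4^{m+1} + 2^{m+1}.
Hence c_k = -4^k + 2^k for every k ≥ 1, by strong induction.

c_k = -4^k + 2^k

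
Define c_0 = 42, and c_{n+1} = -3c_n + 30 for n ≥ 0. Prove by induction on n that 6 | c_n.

Base case: c_0 = 42 = 6·7, so 6 | c_0.
Assume 6 | c_j, so c_j = 6t for some integer t.
Then c_{j+1} = -3c_j + 30 = -3·(6t) + 30 = 6(-3t + 5), so 6 | c_{j+1}.
Hence 6 | c_n for every n ≥ 0, by induction.

6 | c_n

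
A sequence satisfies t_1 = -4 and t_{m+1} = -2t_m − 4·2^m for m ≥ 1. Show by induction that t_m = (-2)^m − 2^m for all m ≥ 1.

Base case: t_1 = -4, and (-2)^1 − 2^1 = -2 − 2 = -4.
Assume t_r = (-2)^r − 2^r for some r ≥ 1.
Then t_{r+1} = -2t_r − 4·2^r = -2·((-2)^r − 2^r) − 4·2^r = (-2)^{r+1} + 2·2^r − 4·2^r = (-2)^{r+1} − 2·2^r = (-2)^{r+1} − 2^{r+1}.
Hence t_m = (-2)^m − 2^m for every m ≥ 1, by induction.

t_m = (-2)^m − 2^m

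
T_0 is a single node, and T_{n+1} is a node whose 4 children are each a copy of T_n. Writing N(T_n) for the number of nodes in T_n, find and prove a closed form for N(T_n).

Claim: N(T_n) = (4^{n+1} − 1)/3.

Base case: N(T_0) = 1, and (4^{0+1} − 1)/3 = 1.
Assume N(T_r) = (4^{r+1} − 1)/3.
Then N(T_{r+1}) = 1 + 4N(T_r) = 1 + 4·(4^{r+1} − 1)/3 = 1 + (4^{r+2} − 4)/3 = (3 + 4^{r+2} − 4)/3 = (4^{r+2} − 1)/3.
Hence N(T_n) = (4^{n+1} − 1)/3 for every n ≥ 0, by induction.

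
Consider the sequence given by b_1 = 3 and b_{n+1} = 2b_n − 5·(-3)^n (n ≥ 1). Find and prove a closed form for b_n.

Claim: b_n = 3·2^n + (-3)^n.

Base case: b_1 = 3, and 3·2^1 + (-3)^1 = 6 − 3 = 3.
Assume b_r = 3·2^r + (-3)^r for some r ≥ 1.
Then b_{r+1} = 2b_r − 5·(-3)^r = 2·(3·2^r + (-3)^r) − 5·(-3)^r = 3·2^{r+1} + 2·(-3)^r − 5·(-3)^r = 3·2^{r+1} − 3·(-3)^r = 3·2^{r+1} + (-3)^{r+1}.
Hence b_n = 3·2^n + (-3)^n for every n ≥ 1, by induction.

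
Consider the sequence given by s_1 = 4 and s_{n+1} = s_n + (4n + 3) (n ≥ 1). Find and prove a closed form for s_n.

Claim: s_n = 2n^2 + n + 1.

Base case: s_1 = 4, and 2·1^2 + 1 + 1 = 4.
Assume s_j = 2j^2 + j + 1.
Then s_{j+1} = s_j + (4j + 3) = (2j^2 + j + 1) + (4j + 3) = 2j^2 + 5j + 4,
and 2·(j+1)^2 + (j+1) + 1 = 2j^2 + 5j + 4.
By induction, s_n = 2n^2 + n + 1 for all n ≥ 1.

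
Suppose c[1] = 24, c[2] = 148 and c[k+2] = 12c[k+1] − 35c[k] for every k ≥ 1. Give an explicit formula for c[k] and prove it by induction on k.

Claim: c[k] = 2·5^k + 2·7^k.

Base cases: c[1] = 24 and 2·5^1 + 2·7^1 = 24; c[2] = 148 and 2·5^2 + 2·7^2 = 148.
Assume c[j] = 2·5^j + 2·7^j for all 1 ≤ j ≤ r, where r ≥ 2.
Then c[r+1] = 12c[r] − 35c[r−1] = 12·(2·5^r + 2·7^r) − 35·(2·5^{r−1} + 2·7^{r−1}) = 2·(12·5 − 35)5^{r−1} + 2·(12·7 − 35)7^{r−1} = 50·5^{r−1} + 98·7^{r−1} = 2·5^{r+1} + 2·7^{r+1}.
Hence c[k] = 2·5^k + 2·7^k for every k ≥ 1, by strong induction.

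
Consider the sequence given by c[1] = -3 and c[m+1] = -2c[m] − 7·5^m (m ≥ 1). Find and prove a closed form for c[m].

Claim: c[m] = -(-2)^m − 5^m.

Base case: c[1] = -3, and -(-2)^1 − 5^1 = 2 − 5 = -3.
Assume c[k] = -(-2)^k − 5^k for some k ≥ 1.
Then c[k+1] = -2c[k] − 7·5^k = -2·(-(-2)^k − 5^k) − 7·5^k = -(-2)^{k+1} + 2·5^k − 7·5^k = -(-2)^{k+1} − 5·5^k = -(-2)^{k+1} − 5^{k+1}.
By induction, c[m] = -(-2)^m − 5^m for all m ≥ 1.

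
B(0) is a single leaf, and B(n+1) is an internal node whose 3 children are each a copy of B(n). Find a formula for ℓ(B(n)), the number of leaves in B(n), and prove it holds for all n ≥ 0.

Claim: ℓ(B(n)) = 3^n.

Base case: ℓ(B(0)) = 1, and 3^0 = 1.
Assume ℓ(B(j)) = 3^j.
Then ℓ(B(j+1)) = 3·ℓ(B(j)) = 3·3^j = 3^{j+1}.
So the formula holds for j+1, and by induction ℓ(B(n)) = 3^n for all n ≥ 0.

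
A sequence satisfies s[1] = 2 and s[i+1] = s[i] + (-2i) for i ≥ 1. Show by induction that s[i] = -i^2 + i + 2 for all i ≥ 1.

Base case: s[1] = 2, and -1^2 + 1 + 2 = 2.
Assume s[k] = -k^2 + k + 2.
Then s[k+1] = s[k] + (-2k) = (-k^2 + k + 2) + (-2k) = -k^2 − k + 2,
and -(k+1)^2 + (k+1) + 2 = -k^2 − k + 2.
Hence s[i] = -i^2 + i + 2 for every i ≥ 1, by induction.

s[i] = -i^2 + i + 2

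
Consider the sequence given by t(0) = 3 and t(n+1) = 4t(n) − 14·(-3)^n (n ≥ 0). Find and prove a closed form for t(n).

Claim: t(n) = 4^n + 2·(-3)^n.

Base case: t(0) = 3, and 4^0 + 2·(-3)^0 = 1 + 2 = 3.
Assume t(k) = 4^k + 2·(-3)^k for some k ≥ 0.
Then t(k+1) = 4t(k) − 14·(-3)^k = 4·(4^k + 2·(-3)^k) − 14·(-3)^k = 4^{k+1} + 8·(-3)^k − 14·(-3)^k = 4^{k+1} − 6·(-3)^k = 4^{k+1} + 2·(-3)^{k+1}.
So the formula holds for k+1, and by induction t(n) = 4^n + 2·(-3)^n for all n ≥ 0.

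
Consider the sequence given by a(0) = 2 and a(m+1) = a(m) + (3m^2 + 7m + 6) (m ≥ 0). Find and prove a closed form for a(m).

Claim: a(m) = m^3 + 2m^2 + 3m + 2.

Base case: a(0) = 2, and 0^3 + 2·0^2 + 3·0 + 2 = 2.
Assume a(k) = k^3 + 2k^2 + 3k + 2.
Then a(k+1) = a(k) + (3k^2 + 7k + 6) = (k^3 + 2k^2 + 3k + 2) + (3k^2 + 7k + 6) = k^3 + 5k^2 + 10k + 8,
and (k+1)^3 + 2·(k+1)^2 + 3·(k+1) + 2 = k^3 + 5k^2 + 10k + 8.
This completes the inductive step, so a(m) = m^3 + 2m^2 + 3m + 2 for all m ≥ 0.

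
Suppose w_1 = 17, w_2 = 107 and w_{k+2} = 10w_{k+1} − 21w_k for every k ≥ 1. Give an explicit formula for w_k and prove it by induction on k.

Claim: w_k = 2·7^k + 3^k.

Base cases: w_1 = 17 and 2·7^1 + 3^1 = 17; w_2 = 107 and 2·7^2 + 3^2 = 107.
Assume w_j = 2·7^j + 3^j for all 1 ≤ j ≤ m, where m ≥ 2.
Then w_{m+1} = 10w_m − 21w_{m−1} = 10·(2·7^m + 3^m) − 21·(2·7^{m−1} + 3^{m−1}) = 2·(10·7 − 21)7^{m−1} + (10·3 − 21)3^{m−1} = 98·7^{m−1} + 9·3^{m−1} = 2·7^{m+1} + 3^{m+1}.
By strong induction, w_k = 2·7^k + 3^k for all k ≥ 1.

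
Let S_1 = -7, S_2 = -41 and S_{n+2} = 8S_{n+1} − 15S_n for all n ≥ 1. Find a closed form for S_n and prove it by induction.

Claim: S_n = 3^n − 2·5^n.

Base cases: S_1 = -7 and 3^1 − 2·5^1 = -7; S_2 = -41 and 3^2 − 2·5^2 = -41.
Assume S_i = 3^i − 2·5^i for all 1 ≤ i ≤ j, where j ≥ 2.
Then S_{j+1} = 8S_j − 15S_{j−1} = 8·(3^j − 2·5^j) − 15·(3^{j−1} − 2·5^{j−1}) = (8·3 − 15)3^{j−1} − 2·(8·5 − 15)5^{j−1} = 9·3^{j−1} − 50·5^{j−1} = 3^{j+1} − 2·5^{j+1}.
So the formula holds for j+1, and by strong induction S_n = 3^n − 2·5^n for all n ≥ 1.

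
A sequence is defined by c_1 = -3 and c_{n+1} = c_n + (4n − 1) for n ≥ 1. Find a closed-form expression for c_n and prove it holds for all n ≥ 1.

Claim: c_n = 2n^2 − 3n − 2.

Base case: c_1 = -3, and 2·1^2 − 3·1 − 2 = -3.
Assume c_m = 2m^2 − 3m − 2.
Then c_{m+1} = c_m + (4m − 1) = (2m^2 − 3m − 2) + (4m − 1) = 2m^2 + m − 3,
and 2·(m+1)^2 − 3·(m+1) − 2 = 2m^2 + m − 3.
Hence c_n = 2n^2 − 3n − 2 for every n ≥ 1, by induction.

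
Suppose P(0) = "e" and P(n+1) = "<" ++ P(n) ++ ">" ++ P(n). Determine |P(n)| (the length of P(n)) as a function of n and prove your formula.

Claim: |P(n)| = 3·2^n − 2.

Base case: |P(0)| = 1, and 3·2^0 − 2 = 1.
Assume |P(r)| = 3·2^r − 2.
Then |P(r+1)| = 1 + |P(r)| + 1 + |P(r)| = 2|P(r)| + 2 = 2(3·2^r − 2) + 2 = 3·2^{r+1} − 4 + 2 = 3·2^{r+1} − 2.
This completes the inductive step, so |P(n)| = 3·2^n − 2 for all n ≥ 0.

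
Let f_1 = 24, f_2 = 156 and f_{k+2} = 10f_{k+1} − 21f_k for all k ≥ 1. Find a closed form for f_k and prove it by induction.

Claim: f_k = 3·7^k + 3^k.

Base cases: f_1 = 24 and 3·7^1 + 3^1 = 24; f_2 = 156 and 3·7^2 + 3^2 = 156.
Assume f_j = 3·7^j + 3^j for all 1 ≤ j ≤ m, where m ≥ 2.
Then f_{m+1} = 10f_m − 21f_{m−1} = 10·(3·7^m + 3^m) − 21·(3·7^{m−1} + 3^{m−1}) = 3·(10·7 − 21)7^{m−1} + (10·3 − 21)3^{m−1} = 147·7^{m−1} + 9·3^{m−1} = 3·7^{m+1} + 3^{m+1}.
This completes the inductive step, so f_k = 3·7^k + 3^k for all k ≥ 1.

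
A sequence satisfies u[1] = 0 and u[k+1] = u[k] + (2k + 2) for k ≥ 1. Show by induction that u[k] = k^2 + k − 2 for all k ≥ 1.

Base case: u[1] = 0, and 1^2 + 1 − 2 = 0.
Assume u[j] = j^2 + j − 2.
Then u[j+1] = u[j] + (2j + 2) = (j^2 + j − 2) + (2j + 2) = j^2 + 3j,
and (j+1)^2 + (j+1) − 2 = j^2 + 3j.
This completes the inductive step, so u[k] = k^2 + k − 2 for all k ≥ 1.

u[k] = k^2 + k − 2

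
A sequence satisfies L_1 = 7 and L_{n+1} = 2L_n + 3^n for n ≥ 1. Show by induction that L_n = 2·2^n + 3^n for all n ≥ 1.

Base case: L_1 = 7, and 2·2^1 + 3^1 = 4 + 3 = 7.
Assume L_j = 2·2^j + 3^j for some j ≥ 1.
Then L_{j+1} = 2L_j + 3^j = 2·(2·2^j + 3^j) + 3^j = 2·2^{j+1} + 2·3^j + 3^j = 2·2^{j+1} + 3·3^j = 2·2^{j+1} + 3^{j+1}.
This completes the inductive step, so L_n = 2·2^n + 3^n for all n ≥ 1.

L_n = 2·2^n + 3^n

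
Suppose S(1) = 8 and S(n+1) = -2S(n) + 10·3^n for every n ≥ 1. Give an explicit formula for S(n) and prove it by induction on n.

Claim: S(n) = -(-2)^n + 2·3^n.

Base case: S(1) = 8, and -(-2)^1 + 2·3^1 = 2 + 6 = 8.
Assume S(j) = -(-2)^j + 2·3^j for some j ≥ 1.
Then S(j+1) = -2S(j) + 10·3^j = -2·(-(-2)^j + 2·3^j) + 10·3^j = -(-2)^{j+1} − 4·3^j + 10·3^j = -(-2)^{j+1} + 6·3^j = -(-2)^{j+1} + 2·3^{j+1}.
Hence S(n) = -(-2)^n + 2·3^n for every n ≥ 1, by induction.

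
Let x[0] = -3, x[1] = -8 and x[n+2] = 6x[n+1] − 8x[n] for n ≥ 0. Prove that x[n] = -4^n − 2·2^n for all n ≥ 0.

Base cases: x[0] = -3 and -4^0 − 2·2^0 = -3; x[1] = -8 and -4^1 − 2·2^1 = -8.
Assume x[j] = -4^j − 2·2^j for all 0 ≤ j ≤ k, where k ≥ 1.
Then x[k+1] = 6x[k] − 8x[k−1] = 6·(-4^k − 2·2^k) − 8·(-4^{k−1} − 2·2^{k−1}) = -(6·4 − 8)4^{k−1} − 2·(6·2 − 8)2^{k−1} = -16·4^{k−1} − 8·2^{k−1} = -4^{k+1} − 2·2^{k+1}.
By strong induction, x[n] = -4^n − 2·2^n for all n ≥ 0.

x[n] = -4^n − 2·2^n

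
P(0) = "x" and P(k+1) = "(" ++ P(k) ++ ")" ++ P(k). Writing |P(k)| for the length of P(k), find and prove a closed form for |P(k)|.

Claim: |P(k)| = 3·2^k − 2.

Base case: |P(0)| = 1, and 3·2^0 − 2 = 1.
Assume |P(j)| = 3·2^j − 2.
Then |P(j+1)| = 1 + |P(j)| + 1 + |P(j)| = 2|P(j)| + 2 = 2(3·2^j − 2) + 2 = 3·2^{j+1} − 4 + 2 = 3·2^{j+1} − 2.
By induction, |P(k)| = 3·2^k − 2 for all k ≥ 0.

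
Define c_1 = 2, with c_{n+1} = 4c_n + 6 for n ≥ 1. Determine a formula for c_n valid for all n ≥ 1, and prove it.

Claim: c_n = 4^n − 2.

Base case: c_1 = 2, and 4^1 − 2 = 4 − 2 = 2.
Assume c_m = 4^m − 2 for some m ≥ 1.
Then c_{m+1} = 4c_m + 6 = 4·(4^m − 2) + 6 = 4^{m+1} − 8 + 6 = 4^{m+1} − 2.
So the formula holds for m+1, and by induction c_n = 4^n − 2 for all n ≥ 1.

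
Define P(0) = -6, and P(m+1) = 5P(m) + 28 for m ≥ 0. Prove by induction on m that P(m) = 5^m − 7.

Base case: P(0) = -6, and 5^0 − 7 = 1 − 7 = -6.
Assume P(k) = 5^k − 7 for some k ≥ 0.
Then P(k+1) = 5P(k) + 28 = 5·(5^k − 7) + 28 = 5^{k+1} − 35 + 28 = 5^{k+1} − 7.
So the formula holds for k+1, and by induction P(m) = 5^m − 7 for all m ≥ 0.

P(m) = 5^m − 7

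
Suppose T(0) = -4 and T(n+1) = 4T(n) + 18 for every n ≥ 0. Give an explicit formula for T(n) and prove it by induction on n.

Claim: T(n) = 2·4^n − 6.

Base case: T(0) = -4, and 2·4^0 − 6 = 2 − 6 = -4.
Assume T(k) = 2·4^k − 6 for some k ≥ 0.
Then T(k+1) = 4T(k) + 18 = 4·(2·4^k − 6) + 18 = 8·4^k − 24 + 18 = 2·4^{k+1} − 6.
By induction, T(n) = 2·4^n − 6 for all n ≥ 0.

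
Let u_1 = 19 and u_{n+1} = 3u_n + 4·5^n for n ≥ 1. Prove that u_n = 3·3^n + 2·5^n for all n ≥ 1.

Base case: u_1 = 19, and 3·3^1 + 2·5^1 = 9 + 10 = 19.
Assume u_m = 3·3^m + 2·5^m for some m ≥ 1.
Then u_{m+1} = 3u_m + 4·5^m = 3·(3·3^m + 2·5^m) + 4·5^m = 3·3^{m+1} + 6·5^m + 4·5^m = 3·3^{m+1} + 10·5^m = 3·3^{m+1} + 2·5^{m+1}.
By induction, u_n = 3·3^n + 2·5^n for all n ≥ 1.

u_n = 3·3^n + 2·5^n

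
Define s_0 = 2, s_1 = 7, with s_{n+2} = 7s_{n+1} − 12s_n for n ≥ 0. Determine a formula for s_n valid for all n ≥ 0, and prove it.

Claim: s_n = 3^n + 4^n.

Base cases: s_0 = 2 and 3^0 + 4^0 = 2; s_1 = 7 and 3^1 + 4^1 = 7.
Assume s_i = 3^i + 4^i for all 0 ≤ i ≤ j, where j ≥ 1.
Then s_{j+1} = 7s_j − 12s_{j−1} = 7·(3^j + 4^j) − 12·(3^{j−1} + 4^{j−1}) = (7·3 − 12)3^{j−1} + (7·4 − 12)4^{j−1} = 9·3^{j−1} + 16·4^{j−1} = 3^{j+1} + 4^{j+1}.
This completes the inductive step, so s_n = 3^n + 4^n for all n ≥ 0.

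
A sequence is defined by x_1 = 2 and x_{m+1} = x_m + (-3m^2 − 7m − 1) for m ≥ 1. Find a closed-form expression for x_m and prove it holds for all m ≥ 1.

Claim: x_m = -m^3 − 2m^2 + 2m + 3.

Base case: x_1 = 2, and -1^3 − 2·1^2 + 2·1 + 3 = 2.
Assume x_j = -j^3 − 2j^2 + 2j + 3.
Then x_{j+1} = x_j + (-3j^2 − 7j − 1) = (-j^3 − 2j^2 + 2j + 3) + (-3j^2 − 7j − 1) = -j^3 − 5j^2 − 5j + 2,
and -(j+1)^3 − 2·(j+1)^2 + 2·(j+1) + 3 = -j^3 − 5j^2 − 5j + 2.
Hence x_m = -m^3 − 2m^2 + 2m + 3 for every m ≥ 1, by induction.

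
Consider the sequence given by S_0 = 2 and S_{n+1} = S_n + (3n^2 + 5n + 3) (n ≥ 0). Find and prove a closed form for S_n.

Claim: S_n = n^3 + n^2 + n + 2.

Base case: S_0 = 2, and 0^3 + 0^2 + 0 + 2 = 2.
Assume S_j = j^3 + j^2 + j + 2.
Then S_{j+1} = S_j + (3j^2 + 5j + 3) = (j^3 + j^2 + j + 2) + (3j^2 + 5j + 3) = j^3 + 4j^2 + 6j + 5,
and (j+1)^3 + (j+1)^2 + (j+1) + 2 = j^3 + 4j^2 + 6j + 5.
Hence S_n = n^3 + n^2 + n + 2 for every n ≥ 0, by induction.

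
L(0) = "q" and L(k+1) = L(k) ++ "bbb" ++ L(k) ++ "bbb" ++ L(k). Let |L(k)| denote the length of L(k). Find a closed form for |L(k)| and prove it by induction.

Claim: |L(k)| = 4·3^k − 3.

Base case: |L(0)| = 1, and 4·3^0 − 3 = 1.
Assume |L(j)| = 4·3^j − 3.
Then |L(j+1)| = 3|L(j)| + 6 = 3(4·3^j − 3) + 6 = 4·3^{j+1} − 9 + 6 = 4·3^{j+1} − 3.
By induction, |L(k)| = 4·3^k − 3 for all k ≥ 0.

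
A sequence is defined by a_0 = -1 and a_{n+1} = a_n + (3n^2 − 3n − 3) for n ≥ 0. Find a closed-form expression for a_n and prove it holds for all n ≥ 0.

Claim: a_n = n^3 − 3n^2 − n − 1.

Base case: a_0 = -1, and 0^3 − 3·0^2 − 0 − 1 = -1.
Assume a_r = r^3 − 3r^2 − r − 1.
Then a_{r+1} = a_r + (3r^2 − 3r − 3) = (r^3 − 3r^2 − r − 1) + (3r^2 − 3r − 3) = r^3 − 4r − 4,
and (r+1)^3 − 3·(r+1)^2 − (r+1) − 1 = r^3 − 4r − 4.
Hence a_n = n^3 − 3n^2 − n − 1 for every n ≥ 0, by induction.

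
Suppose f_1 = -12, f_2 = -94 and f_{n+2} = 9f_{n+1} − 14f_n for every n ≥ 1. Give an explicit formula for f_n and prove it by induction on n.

Claim: f_n = 2^n − 2·7^n.

Base cases: f_1 = -12 and 2^1 − 2·7^1 = -12; f_2 = -94 and 2^2 − 2·7^2 = -94.
Assume f_j = 2^j − 2·7^j for all 1 ≤ j ≤ k, where k ≥ 2.
Then f_{k+1} = 9f_k − 14f_{k−1} = 9·(2^k − 2·7^k) − 14·(2^{k−1} − 2·7^{k−1}) = (9·2 − 14)2^{k−1} − 2·(9·7 − 14)7^{k−1} = 4·2^{k−1} − 98·7^{k−1} = 2^{k+1} − 2·7^{k+1}.
This completes the inductive step, so f_n = 2^n − 2·7^n for all n ≥ 1.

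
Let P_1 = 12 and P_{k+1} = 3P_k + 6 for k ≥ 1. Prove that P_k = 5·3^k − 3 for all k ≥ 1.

Base case: P_1 = 12, and 5·3^1 − 3 = 15 − 3 = 12.
Assume P_r = 5·3^r − 3 for some r ≥ 1.
Then P_{r+1} = 3P_r + 6 = 3·(5·3^r − 3) + 6 = 15·3^r − 9 + 6 = 5·3^{r+1} − 3.
By induction, P_k = 5·3^k − 3 for all k ≥ 1.

P_k = 5·3^k − 3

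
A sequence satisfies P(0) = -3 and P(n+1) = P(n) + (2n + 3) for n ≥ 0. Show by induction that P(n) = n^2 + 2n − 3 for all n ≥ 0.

Base case: P(0) = -3, and 0^2 + 2·0 − 3 = -3.
Assume P(r) = r^2 + 2r − 3.
Then P(r+1) = P(r) + (2r + 3) = (r^2 + 2r − 3) + (2r + 3) = r^2 + 4r,
and (r+1)^2 + 2·(r+1) − 3 = r^2 + 4r.
This completes the inductive step, so P(n) = n^2 + 2n − 3 for all n ≥ 0.

P(n) = n^2 + 2n − 3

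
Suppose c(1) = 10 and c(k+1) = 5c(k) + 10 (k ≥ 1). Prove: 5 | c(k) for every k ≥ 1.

Base case: c(1) = 10 = 5·2, so 5 | c(1).
Assume 5 | c(j), so c(j) = 5t for some integer t.
Then c(j+1) = 5c(j) + 10 = 5·(5t) + 10 = 5(5t + 2), so 5 | c(j+1).
This completes the inductive step, so 5 | c(k) for all k ≥ 1.

5 | c(k)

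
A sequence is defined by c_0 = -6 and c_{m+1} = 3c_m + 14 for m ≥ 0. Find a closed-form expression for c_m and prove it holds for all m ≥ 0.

Claim: c_m = 3^m − 7.

Base case: c_0 = -6, and 3^0 − 7 = 1 − 7 = -6.
Assume c_j = 3^j − 7 for some j ≥ 0.
Then c_{j+1} = 3c_j + 14 = 3·(3^j − 7) + 14 = 3^{j+1} − 21 + 14 = 3^{j+1} − 7.
Hence c_m = 3^m − 7 for every m ≥ 0, by induction.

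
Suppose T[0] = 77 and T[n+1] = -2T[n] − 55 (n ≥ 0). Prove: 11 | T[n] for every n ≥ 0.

Base case: T[0] = 77 = 11·7, so 11 | T[0].
Assume 11 | T[j], so T[j] = 11t for some integer t.
Then T[j+1] = -2T[j] − 55 = -2·(11t) − 55 = 11(-2t − 5), so 11 | T[j+1].
This completes the inductive step, so 11 | T[n] for all n ≥ 0.

11 | T[n]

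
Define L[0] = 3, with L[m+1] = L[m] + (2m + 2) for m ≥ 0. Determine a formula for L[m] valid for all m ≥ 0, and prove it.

Claim: L[m] = m^2 + m + 3.

Base case: L[0] = 3, and 0^2 + 0 + 3 = 3.
Assume L[r] = r^2 + r + 3.
Then L[r+1] = L[r] + (2r + 2) = (r^2 + r + 3) + (2r + 2) = r^2 + 3r + 5,
and (r+1)^2 + (r+1) + 3 = r^2 + 3r + 5.
This completes the inductive step, so L[m] = m^2 + m + 3 for all m ≥ 0.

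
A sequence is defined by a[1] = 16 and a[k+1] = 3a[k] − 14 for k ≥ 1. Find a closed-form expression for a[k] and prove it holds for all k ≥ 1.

Claim: a[k] = 3^{k+1} + 7.

Base case: a[1] = 16, and 3^{1+1} + 7 = 9 + 7 = 16.
Assume a[r] = 3^{r+1} + 7 for some r ≥ 1.
Then a[r+1] = 3a[r] − 14 = 3·(3^{r+1} + 7) − 14 = 3^{r+2} + 21 − 14 = 3^{r+2} + 7.
Hence a[k] = 3^{k+1} + 7 for every k ≥ 1, by induction.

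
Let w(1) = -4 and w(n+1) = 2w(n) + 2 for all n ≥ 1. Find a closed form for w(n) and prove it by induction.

Claim: w(n) = -2^n − 2.

Base case: w(1) = -4, and -2^1 − 2 = -2 − 2 = -4.
Assume w(j) = -2^j − 2 for some j ≥ 1.
Then w(j+1) = 2w(j) + 2 = 2·(-2^j − 2) + 2 = -2^{j+1} − 4 + 2 = -2^{j+1} − 2.
So the formula holds for j+1, and by induction w(n) = -2^n − 2 for all n ≥ 1.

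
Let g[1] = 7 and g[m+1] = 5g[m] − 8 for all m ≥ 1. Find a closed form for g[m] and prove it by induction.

Claim: g[m] = 5^m + 2.

Base case: g[1] = 7, and 5^1 + 2 = 5 + 2 = 7.
Assume g[r] = 5^r + 2 for some r ≥ 1.
Then g[r+1] = 5g[r] − 8 = 5·(5^r + 2) − 8 = 5^{r+1} + 10 − 8 = 5^{r+1} + 2.
This completes the inductive step, so g[m] = 5^m + 2 for all m ≥ 1.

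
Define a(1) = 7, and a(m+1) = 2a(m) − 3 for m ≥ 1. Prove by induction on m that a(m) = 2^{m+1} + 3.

Base case: a(1) = 7, and 2^{1+1} + 3 = 4 + 3 = 7.
Assume a(k) = 2^{k+1} + 3 for some k ≥ 1.
Then a(k+1) = 2a(k) − 3 = 2·(2^{k+1} + 3) − 3 = 2^{k+2} + 6 − 3 = 2^{k+2} + 3.
So the formula holds for k+1, and by induction a(m) = 2^{m+1} + 3 for all m ≥ 1.

a(m) = 2^{m+1} + 3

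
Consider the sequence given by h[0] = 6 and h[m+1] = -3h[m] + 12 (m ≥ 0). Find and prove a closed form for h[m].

Claim: h[m] = 3·(-3)^m + 3.

Base case: h[0] = 6, and 3·(-3)^0 + 3 = 3 + 3 = 6.
Assume h[r] = 3·(-3)^r + 3 for some r ≥ 0.
Then h[r+1] = -3h[r] + 12 = -3·(3·(-3)^r + 3) + 12 = -9·(-3)^r − 9 + 12 = 3·(-3)^{r+1} + 3.
So the formula holds for r+1, and by induction h[m] = 3·(-3)^m + 3 for all m ≥ 0.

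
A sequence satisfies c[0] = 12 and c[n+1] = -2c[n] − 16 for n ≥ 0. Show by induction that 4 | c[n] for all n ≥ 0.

Base case: c[0] = 12 = 4·3, so 4 | c[0].
Assume 4 | c[j], so c[j] = 4t for some integer t.
Then c[j+1] = -2c[j] − 16 = -2·(4t) − 16 = 4(-2t − 4), so 4 | c[j+1].
By induction, 4 | c[n] for all n ≥ 0.

4 | c[n]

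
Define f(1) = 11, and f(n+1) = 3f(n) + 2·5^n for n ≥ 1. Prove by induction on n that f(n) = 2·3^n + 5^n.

Base case: f(1) = 11, and 2·3^1 + 5^1 = 6 + 5 = 11.
Assume f(k) = 2·3^k + 5^k for some k ≥ 1.
Then f(k+1) = 3f(k) + 2·5^k = 3·(2·3^k + 5^k) + 2·5^k = 2·3^{k+1} + 3·5^k + 2·5^k = 2·3^{k+1} + 5·5^k = 2·3^{k+1} + 5^{k+1}.
So the formula holds for k+1, and by induction f(n) = 2·3^n + 5^n for all n ≥ 1.

f(n) = 2·3^n + 5^n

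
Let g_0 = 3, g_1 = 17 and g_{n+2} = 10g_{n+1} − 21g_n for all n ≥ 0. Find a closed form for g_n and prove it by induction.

Claim: g_n = 3^n + 2·7^n.

Base cases: g_0 = 3 and 3^0 + 2·7^0 = 3; g_1 = 17 and 3^1 + 2·7^1 = 17.
Assume g_j = 3^j + 2·7^j for all 0 ≤ j ≤ r, where r ≥ 1.
Then g_{r+1} = 10g_r − 21g_{r−1} = 10·(3^r + 2·7^r) − 21·(3^{r−1} + 2·7^{r−1}) = (10·3 − 21)3^{r−1} + 2·(10·7 − 21)7^{r−1} = 9·3^{r−1} + 98·7^{r−1} = 3^{r+1} + 2·7^{r+1}.
So the formula holds for r+1, and by strong induction g_n = 3^n + 2·7^n for all n ≥ 0.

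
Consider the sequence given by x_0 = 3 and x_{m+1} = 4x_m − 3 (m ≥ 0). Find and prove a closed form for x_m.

Claim: x_m = 2·4^m + 1.

Base case: x_0 = 3, and 2·4^0 + 1 = 2 + 1 = 3.
Assume x_r = 2·4^r + 1 for some r ≥ 0.
Then x_{r+1} = 4x_r − 3 = 4·(2·4^r + 1) − 3 = 8·4^r + 4 − 3 = 2·4^{r+1} + 1.
So the formula holds for r+1, and by induction x_m = 2·4^m + 1 for all m ≥ 0.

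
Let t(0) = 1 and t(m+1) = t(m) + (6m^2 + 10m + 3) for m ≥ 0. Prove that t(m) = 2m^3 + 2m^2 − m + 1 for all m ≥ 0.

Base case: t(0) = 1, and 2·0^3 + 2·0^2 − 0 + 1 = 1.
Assume t(r) = 2r^3 + 2r^2 − r + 1.
Then t(r+1) = t(r) + (6r^2 + 10r + 3) = (2r^3 + 2r^2 − r + 1) + (6r^2 + 10r + 3) = 2r^3 + 8r^2 + 9r + 4,
and 2·(r+1)^3 + 2·(r+1)^2 − (r+1) + 1 = 2r^3 + 8r^2 + 9r + 4.
This completes the inductive step, so t(m) = 2m^3 + 2m^2 − m + 1 for all m ≥ 0.

t(m) = 2m^3 + 2m^2 − m + 1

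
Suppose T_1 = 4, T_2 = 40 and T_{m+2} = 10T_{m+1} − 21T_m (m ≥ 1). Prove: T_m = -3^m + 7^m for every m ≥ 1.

Base cases: T_1 = 4 and -3^1 + 7^1 = 4; T_2 = 40 and -3^2 + 7^2 = 40.
Assume T_i = -3^i + 7^i for all 1 ≤ i ≤ j, where j ≥ 2.
Then T_{j+1} = 10T_j − 21T_{j−1} = 10·(-3^j + 7^j) − 21·(-3^{j−1} + 7^{j−1}) = -(10·3 − 21)3^{j−1} + (10·7 − 21)7^{j−1} = -9·3^{j−1} + 49·7^{j−1} = -3^{j+1} + 7^{j+1}.
By strong induction, T_m = -3^m + 7^m for all m ≥ 1.

T_m = -3^m + 7^m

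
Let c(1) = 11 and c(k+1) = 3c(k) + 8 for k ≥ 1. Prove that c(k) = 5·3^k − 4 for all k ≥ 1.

Base case: c(1) = 11, and 5·3^1 − 4 = 15 − 4 = 11.
Assume c(j) = 5·3^j − 4 for some j ≥ 1.
Then c(j+1) = 3c(j) + 8 = 3·(5·3^j − 4) + 8 = 15·3^j − 12 + 8 = 5·3^{j+1} − 4.
Hence c(k) = 5·3^k − 4 for every k ≥ 1, by induction.

c(k) = 5·3^k − 4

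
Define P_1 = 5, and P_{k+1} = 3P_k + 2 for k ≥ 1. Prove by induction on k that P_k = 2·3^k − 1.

Base case: P_1 = 5, and 2·3^1 − 1 = 6 − 1 = 5.
Assume P_j = 2·3^j − 1 for some j ≥ 1.
Then P_{j+1} = 3P_j + 2 = 3·(2·3^j − 1) + 2 = 6·3^j − 3 + 2 = 2·3^{j+1} − 1.
By induction, P_k = 2·3^k − 1 for all k ≥ 1.

P_k = 2·3^k − 1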